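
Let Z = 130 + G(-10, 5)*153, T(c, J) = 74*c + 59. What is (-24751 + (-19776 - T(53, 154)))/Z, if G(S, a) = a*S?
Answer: 12127/1880 ≈ 6.4505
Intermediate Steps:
T(c, J) = 59 + 74*c
G(S, a) = S*a
Z = -7520 (Z = 130 - 10*5*153 = 130 - 50*153 = 130 - 7650 = -7520)
(-24751 + (-19776 - T(53, 154)))/Z = (-24751 + (-19776 - (59 + 74*53)))/(-7520) = (-24751 + (-19776 - (59 + 3922)))*(-1/7520) = (-24751 + (-19776 - 1*3981))*(-1/7520) = (-24751 + (-19776 - 3981))*(-1/7520) = (-24751 - 23757)*(-1/7520) = -48508*(-1/7520) = 12127/1880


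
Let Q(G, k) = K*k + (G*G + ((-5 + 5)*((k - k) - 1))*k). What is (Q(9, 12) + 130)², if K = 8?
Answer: 94249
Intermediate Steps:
Q(G, k) = G² + 8*k (Q(G, k) = 8*k + (G*G + ((-5 + 5)*((k - k) - 1))*k) = 8*k + (G² + (0*(0 - 1))*k) = 8*k + (G² + (0*(-1))*k) = 8*k + (G² + 0*k) = 8*k + (G² + 0) = 8*k + G² = G² + 8*k)
(Q(9, 12) + 130)² = ((9² + 8*12) + 130)² = ((81 + 96) + 130)² = (177 + 130)² = 307² = 94249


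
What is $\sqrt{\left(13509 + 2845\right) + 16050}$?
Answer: $2 \sqrt{8101} \approx 180.01$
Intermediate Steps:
$\sqrt{\left(13509 + 2845\right) + 16050} = \sqrt{16354 + 16050} = \sqrt{32404} = 2 \sqrt{8101}$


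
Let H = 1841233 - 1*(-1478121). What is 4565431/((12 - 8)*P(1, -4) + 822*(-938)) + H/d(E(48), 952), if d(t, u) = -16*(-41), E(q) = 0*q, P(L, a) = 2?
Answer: 319539994147/63224296 ≈ 5054.1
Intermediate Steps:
E(q) = 0
H = 3319354 (H = 1841233 + 1478121 = 3319354)
d(t, u) = 656
4565431/((12 - 8)*P(1, -4) + 822*(-938)) + H/d(E(48), 952) = 4565431/((12 - 8)*2 + 822*(-938)) + 3319354/656 = 4565431/(4*2 - 771036) + 3319354*(1/656) = 4565431/(8 - 771036) + 1659677/328 = 4565431/(-771028) + 1659677/328 = 4565431*(-1/771028) + 1659677/328 = -4565431/771028 + 1659677/328 = 319539994147/63224296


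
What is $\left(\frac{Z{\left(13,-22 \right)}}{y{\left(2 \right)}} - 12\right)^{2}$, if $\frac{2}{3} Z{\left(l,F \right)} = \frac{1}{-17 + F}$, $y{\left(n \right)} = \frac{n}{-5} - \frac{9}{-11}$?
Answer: $\frac{52287361}{357604} \approx 146.22$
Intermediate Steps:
$y{\left(n \right)} = \frac{9}{11} - \frac{n}{5}$ ($y{\left(n \right)} = n \left(- \frac{1}{5}\right) - - \frac{9}{11} = - \frac{n}{5} + \frac{9}{11} = \frac{9}{11} - \frac{n}{5}$)
$Z{\left(l,F \right)} = \frac{3}{2 \left(-17 + F\right)}$
$\left(\frac{Z{\left(13,-22 \right)}}{y{\left(2 \right)}} - 12\right)^{2} = \left(\frac{\frac{3}{2} \frac{1}{-17 - 22}}{\frac{9}{11} - \frac{2}{5}} - 12\right)^{2} = \left(\frac{\frac{3}{2} \frac{1}{-39}}{\frac{9}{11} - \frac{2}{5}} - 12\right)^{2} = \left(\frac{\frac{3}{2} \left(- \frac{1}{39}\right)}{\frac{23}{55}} - 12\right)^{2} = \left(\left(- \frac{1}{26}\right) \frac{55}{23} - 12\right)^{2} = \left(- \frac{55}{598} - 12\right)^{2} = \left(- \frac{7231}{598}\right)^{2} = \frac{52287361}{357604}$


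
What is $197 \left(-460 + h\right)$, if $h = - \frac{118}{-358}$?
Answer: $- \frac{16209357}{179} \approx -90555.0$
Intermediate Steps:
$h = \frac{59}{179}$ ($h = \left(-118\right) \left(- \frac{1}{358}\right) = \frac{59}{179} \approx 0.32961$)
$197 \left(-460 + h\right) = 197 \left(-460 + \frac{59}{179}\right) = 197 \left(- \frac{82281}{179}\right) = - \frac{16209357}{179}$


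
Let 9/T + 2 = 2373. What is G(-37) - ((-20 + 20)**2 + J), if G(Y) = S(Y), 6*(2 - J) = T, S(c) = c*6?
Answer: -1062205/4742 ≈ -224.00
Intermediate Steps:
T = 9/2371 (T = 9/(-2 + 2373) = 9/2371 ≈ 0.0037959)
S(c) = 6*c
J = 9481/4742 (J = 2 - 1/6*9/2371 = 2 - 3/4742 = 9481/4742 ≈ 1.9994)
G(Y) = 6*Y
G(-37) - ((-20 + 20)**2 + J) = 6*(-37) - ((-20 + 20)**2 + 9481/4742) = -222 - (0**2 + 9481/4742) = -222 - (0 + 9481/4742) = -222 - 1*9481/4742 = -222 - 9481/4742 = -1062205/4742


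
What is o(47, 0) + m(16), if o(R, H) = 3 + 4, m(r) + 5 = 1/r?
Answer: 33/16 ≈ 2.0625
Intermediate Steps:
m(r) = -5 + 1/r
o(R, H) = 7
o(47, 0) + m(16) = 7 + (-5 + 1/16) = 7 - 79/16 = 33/16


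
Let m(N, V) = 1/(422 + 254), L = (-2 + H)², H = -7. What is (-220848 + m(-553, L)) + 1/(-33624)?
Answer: -1254959034451/5682456 ≈ -2.2085e+5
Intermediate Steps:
L = 81 (L = (-2 - 7)² = (-9)² = 81)
m(N, V) = 1/676
(-220848 + m(-553, L)) + 1/(-33624) = (-220848 + 1/676) + 1/(-33624) = -149293247/676 - 1/33624 = -1254959034451/5682456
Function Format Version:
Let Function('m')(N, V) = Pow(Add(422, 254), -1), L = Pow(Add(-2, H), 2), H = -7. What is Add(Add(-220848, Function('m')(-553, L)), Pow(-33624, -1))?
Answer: Rational(-1254959034451, 5682456) ≈ -2.2085e+5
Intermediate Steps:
L = 81 (L = Pow(Add(-2, -7), 2) = Pow(-9, 2) = 81)
Function('m')(N, V) = Rational(1, 676) (Function('m')(N, V) = Pow(676, -1) = Rational(1, 676))
Add(Add(-220848, Function('m')(-553, L)), Pow(-33624, -1)) = Add(Add(-220848, Rational(1, 676)), Pow(-33624, -1)) = Add(Rational(-149293247, 676), Rational(-1, 33624)) = Rational(-1254959034451, 5682456)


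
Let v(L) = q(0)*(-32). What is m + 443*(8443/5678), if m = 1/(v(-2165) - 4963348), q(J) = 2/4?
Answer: 9282108615979/14090990396 ≈ 658.73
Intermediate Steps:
q(J) = 1/2 (q(J) = 2*(1/4) = 1/2)
v(L) = -16 (v(L) = (1/2)*(-32) = -16)
m = -1/4963364 (m = 1/(-16 - 4963348) = 1/(-4963364) = -1/4963364 ≈ -2.0148e-7)
m + 443*(8443/5678) = -1/4963364 + 443*(8443/5678) = -1/4963364 + 3740249/5678 = 9282108615979/14090990396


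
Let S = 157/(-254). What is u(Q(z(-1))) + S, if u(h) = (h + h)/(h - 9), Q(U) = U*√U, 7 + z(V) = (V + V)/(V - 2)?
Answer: 1032075/1148842 + 513*I*√57/4523 ≈ 0.89836 + 0.8563*I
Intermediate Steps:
z(V) = -7 + 2*V/(-2 + V) (z(V) = -7 + (V + V)/(V - 2) = -7 + (2*V)/(-2 + V) = -7 + 2*V/(-2 + V))
Q(U) = U^(3/2)
S = -157/254 (S = 157*(-1/254) = -157/254 ≈ -0.61811)
u(h) = 2*h/(-9 + h) (u(h) = (2*h)/(-9 + h) = 2*h/(-9 + h))
u(Q(z(-1))) + S = 2*((14 - 5*(-1))/(-2 - 1))^(3/2)/(-9 + ((14 - 5*(-1))/(-2 - 1))^(3/2)) - 157/254 = 2*((14 + 5)/(-3))^(3/2)/(-9 + ((14 + 5)/(-3))^(3/2)) - 157/254 = 2*(-⅓*19)^(3/2)/(-9 + (-⅓*19)^(3/2)) - 157/254 = 2*(-19/3)^(3/2)/(-9 + (-19/3)^(3/2)) - 157/254 = 2*(-19*I*√57/9)/(-9 - 19*I*√57/9) - 157/254 = -38*I*√57/(9*(-9 - 19*I*√57/9)) - 157/254 = -157/254 - 38*I*√57/(9*(-9 - 19*I*√57/9))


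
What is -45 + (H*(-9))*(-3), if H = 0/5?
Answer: -45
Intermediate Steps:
H = 0 (H = 0*(1/5) = 0)
-45 + (H*(-9))*(-3) = -45 + (0*(-9))*(-3) = -45 + 0*(-3) = -45 + 0 = -45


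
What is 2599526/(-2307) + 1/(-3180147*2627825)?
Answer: -2413766699826045773/2142144289573825 ≈ -1126.8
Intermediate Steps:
2599526/(-2307) + 1/(-3180147*2627825) = 2599526*(-1/2307) - 1/3180147*1/2627825 = -2599526/2307 - 1/8356869790275 = -2413766699826045773/2142144289573825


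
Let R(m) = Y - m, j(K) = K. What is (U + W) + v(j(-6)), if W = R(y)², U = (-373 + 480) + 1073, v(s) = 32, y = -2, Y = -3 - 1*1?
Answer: 1216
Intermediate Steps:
Y = -4 (Y = -3 - 1 = -4)
R(m) = -4 - m
U = 1180 (U = 107 + 1073 = 1180)
W = 4 (W = (-4 - 1*(-2))² = (-4 + 2)² = (-2)² = 4)
(U + W) + v(j(-6)) = (1180 + 4) + 32 = 1184 + 32 = 1216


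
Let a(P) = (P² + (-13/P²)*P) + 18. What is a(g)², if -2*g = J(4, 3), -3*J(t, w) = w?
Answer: 961/16 ≈ 60.063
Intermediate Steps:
J(t, w) = -w/3
g = ½ (g = -(-1)*3/6 = -½*(-1) = ½ ≈ 0.50000)
a(P) = 18 + P² - 13/P (a(P) = (P² + (-13/P²)*P) + 18 = (P² - 13/P) + 18 = 18 + P² - 13/P)
a(g)² = (18 + (½)² - 13/½)² = (18 + ¼ - 13*2)² = (18 + ¼ - 26)² = (-31/4)² = 961/16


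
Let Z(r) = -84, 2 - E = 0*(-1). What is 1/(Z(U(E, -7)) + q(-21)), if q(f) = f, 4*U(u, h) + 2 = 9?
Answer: -1/105 ≈ -0.0095238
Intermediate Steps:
E = 2 (E = 2 - 0*(-1) = 2 - 1*0 = 2 + 0 = 2)
U(u, h) = 7/4 (U(u, h) = -½ + (¼)*9 = -½ + 9/4 = 7/4)
1/(Z(U(E, -7)) + q(-21)) = 1/(-84 - 21) = 1/(-105) = -1/105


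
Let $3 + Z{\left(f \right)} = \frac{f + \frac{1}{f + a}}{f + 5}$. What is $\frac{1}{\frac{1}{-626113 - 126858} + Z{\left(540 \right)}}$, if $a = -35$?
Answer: $- \frac{207236443475}{416373660979} \approx -0.49772$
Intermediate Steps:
$Z{\left(f \right)} = -3 + \frac{f + \frac{1}{-35 + f}}{5 + f}$ ($Z{\left(f \right)} = -3 + \frac{f + \frac{1}{f - 35}}{f + 5} = -3 + \frac{f + \frac{1}{-35 + f}}{5 + f}$)
$\frac{1}{\frac{1}{-626113 - 126858} + Z{\left(540 \right)}} = \frac{1}{\frac{1}{-626113 - 126858} + \frac{-526 - 29700 + 2 \cdot 540^{2}}{175 - 540^{2} + 30 \cdot 540}} = \frac{1}{\frac{1}{-752971} + \frac{-526 - 29700 + 2 \cdot 291600}{175 - 291600 + 16200}} = \frac{1}{- \frac{1}{752971} + \frac{-526 - 29700 + 583200}{175 - 291600 + 16200}} = \frac{1}{- \frac{1}{752971} + \frac{1}{-275225} \cdot 552974} = \frac{1}{- \frac{1}{752971} - \frac{552974}{275225}} = \frac{1}{- \frac{416373660979}{207236443475}} = - \frac{207236443475}{416373660979}$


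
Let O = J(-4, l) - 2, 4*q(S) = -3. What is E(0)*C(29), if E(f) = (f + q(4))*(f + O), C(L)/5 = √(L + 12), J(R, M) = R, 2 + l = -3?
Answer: 45*√41/2 ≈ 144.07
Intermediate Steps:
l = -5 (l = -2 - 3 = -5)
q(S) = -¾ (q(S) = (¼)*(-3) = -¾)
O = -6 (O = -4 - 2 = -6)
C(L) = 5*√(12 + L) (C(L) = 5*√(L + 12) = 5*√(12 + L))
E(f) = (-6 + f)*(-¾ + f) (E(f) = (f - ¾)*(f - 6) = (-¾ + f)*(-6 + f) = (-6 + f)*(-¾ + f))
E(0)*C(29) = (9/2 + 0² - 27/4*0)*(5*√(12 + 29)) = (9/2 + 0 + 0)*(5*√41) = 9*(5*√41)/2 = 45*√41/2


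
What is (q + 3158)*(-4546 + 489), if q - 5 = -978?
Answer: -8864545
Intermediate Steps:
q = -973 (q = 5 - 978 = -973)
(q + 3158)*(-4546 + 489) = (-973 + 3158)*(-4546 + 489) = 2185*(-4057) = -8864545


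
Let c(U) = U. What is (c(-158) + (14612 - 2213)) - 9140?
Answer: 3101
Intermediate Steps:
(c(-158) + (14612 - 2213)) - 9140 = (-158 + (14612 - 2213)) - 9140 = (-158 + 12399) - 9140 = 12241 - 9140 = 3101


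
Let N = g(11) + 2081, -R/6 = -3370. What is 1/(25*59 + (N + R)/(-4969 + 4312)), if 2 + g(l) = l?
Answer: 657/946765 ≈ 0.00069394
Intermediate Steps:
R = 20220 (R = -6*(-3370) = 20220)
g(l) = -2 + l
N = 2090 (N = (-2 + 11) + 2081 = 9 + 2081 = 2090)
1/(25*59 + (N + R)/(-4969 + 4312)) = 1/(25*59 + (2090 + 20220)/(-4969 + 4312)) = 1/(1475 + 22310/(-657)) = 1/(1475 + 22310*(-1/657)) = 1/(1475 - 22310/657) = 1/(946765/657) = 657/946765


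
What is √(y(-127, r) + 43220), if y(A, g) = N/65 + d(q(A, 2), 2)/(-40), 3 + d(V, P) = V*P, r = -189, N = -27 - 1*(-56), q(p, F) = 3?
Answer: 3*√324633010/260 ≈ 207.90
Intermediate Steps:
N = 29 (N = -27 + 56 = 29)
d(V, P) = -3 + P*V (d(V, P) = -3 + V*P = -3 + P*V)
y(A, g) = 193/520 (y(A, g) = 29/65 + (-3 + 2*3)/(-40) = 29*(1/65) + (-3 + 6)*(-1/40) = 29/65 + 3*(-1/40) = 29/65 - 3/40 = 193/520)
√(y(-127, r) + 43220) = √(193/520 + 43220) = √(22474593/520) = 3*√324633010/260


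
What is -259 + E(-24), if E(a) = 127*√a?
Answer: -259 + 254*I*√6 ≈ -259.0 + 622.17*I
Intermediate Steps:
-259 + E(-24) = -259 + 127*√(-24) = -259 + 127*(2*I*√6) = -259 + 254*I*√6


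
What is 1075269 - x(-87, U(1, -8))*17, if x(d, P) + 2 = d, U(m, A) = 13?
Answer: 1076782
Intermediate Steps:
x(d, P) = -2 + d
1075269 - x(-87, U(1, -8))*17 = 1075269 - (-2 - 87)*17 = 1075269 - (-89)*17 = 1075269 - 1*(-1513) = 1075269 + 1513 = 1076782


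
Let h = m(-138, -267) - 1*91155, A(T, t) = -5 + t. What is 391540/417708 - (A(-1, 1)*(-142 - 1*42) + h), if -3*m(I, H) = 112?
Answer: 9446181406/104427 ≈ 90457.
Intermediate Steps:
m(I, H) = -112/3 (m(I, H) = -1/3*112 = -112/3)
h = -273577/3 (h = -112/3 - 1*91155 = -112/3 - 91155 = -273577/3 ≈ -91192.)
391540/417708 - (A(-1, 1)*(-142 - 1*42) + h) = 391540/417708 - ((-5 + 1)*(-142 - 1*42) - 273577/3) = 391540*(1/417708) - (-4*(-142 - 42) - 273577/3) = 97885/104427 - (-4*(-184) - 273577/3) = 97885/104427 - (736 - 273577/3) = 97885/104427 - 1*(-271369/3) = 97885/104427 + 271369/3 = 9446181406/104427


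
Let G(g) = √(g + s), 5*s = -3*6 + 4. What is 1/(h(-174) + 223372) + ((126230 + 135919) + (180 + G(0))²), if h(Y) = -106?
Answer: 328810759451/1116330 + 72*I*√70 ≈ 2.9455e+5 + 602.4*I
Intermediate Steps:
s = -14/5 (s = (-3*6 + 4)/5 = (-18 + 4)/5 = (⅕)*(-14) = -14/5 ≈ -2.8000)
G(g) = √(-14/5 + g) (G(g) = √(g - 14/5) = √(-14/5 + g))
1/(h(-174) + 223372) + ((126230 + 135919) + (180 + G(0))²) = 1/(-106 + 223372) + ((126230 + 135919) + (180 + √(-70 + 25*0)/5)²) = 1/223266 + (262149 + (180 + √(-70 + 0)/5)²) = 1/223266 + (262149 + (180 + √(-70)/5)²) = 1/223266 + (262149 + (180 + (I*√70)/5)²) = 1/223266 + (262149 + (180 + I*√70/5)²) = 58528958635/223266 + (180 + I*√70/5)²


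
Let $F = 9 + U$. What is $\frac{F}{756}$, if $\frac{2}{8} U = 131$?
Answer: $\frac{533}{756} \approx 0.70503$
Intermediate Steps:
$U = 524$ ($U = 4 \cdot 131 = 524$)
$F = 533$ ($F = 9 + 524 = 533$)
$\frac{F}{756} = \frac{533}{756}$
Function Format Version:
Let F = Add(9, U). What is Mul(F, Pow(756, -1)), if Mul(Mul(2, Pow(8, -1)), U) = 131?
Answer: Rational(533, 756) ≈ 0.70503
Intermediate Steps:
U = 524 (U = Mul(4, 131) = 524)
F = 533 (F = Add(9, 524) = 533)
Mul(F, Pow(756, -1)) = Mul(533, Pow(756, -1)) = Mul(533, Rational(1, 756)) = Rational(533, 756)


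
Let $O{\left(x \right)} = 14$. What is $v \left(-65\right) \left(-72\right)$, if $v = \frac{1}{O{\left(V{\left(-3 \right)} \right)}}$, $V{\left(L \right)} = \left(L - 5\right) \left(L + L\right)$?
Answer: $\frac{2340}{7} \approx 334.29$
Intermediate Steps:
$V{\left(L \right)} = 2 L \left(-5 + L\right)$ ($V{\left(L \right)} = \left(-5 + L\right) 2 L = 2 L \left(-5 + L\right)$)
$v = \frac{1}{14} \approx 0.071429$
$v \left(-65\right) \left(-72\right) = \frac{1}{14} \left(-65\right) \left(-72\right) = \left(- \frac{65}{14}\right) \left(-72\right) = \frac{2340}{7}$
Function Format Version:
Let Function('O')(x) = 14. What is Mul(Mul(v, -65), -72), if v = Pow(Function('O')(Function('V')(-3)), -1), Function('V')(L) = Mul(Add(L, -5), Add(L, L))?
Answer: Rational(2340, 7) ≈ 334.29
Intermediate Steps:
Function('V')(L) = Mul(2, L, Add(-5, L)) (Function('V')(L) = Mul(Add(-5, L), Mul(2, L)) = Mul(2, L, Add(-5, L)))
v = Rational(1, 14) (v = Pow(14, -1) = Rational(1, 14) ≈ 0.071429)
Mul(Mul(v, -65), -72) = Mul(Mul(Rational(1, 14), -65), -72) = Mul(Rational(-65, 14), -72) = Rational(2340, 7)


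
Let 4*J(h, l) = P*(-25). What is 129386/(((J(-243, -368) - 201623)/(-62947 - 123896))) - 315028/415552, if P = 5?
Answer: 10045851385790627/83797826896 ≈ 1.1988e+5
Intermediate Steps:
J(h, l) = -125/4 (J(h, l) = (5*(-25))/4 = (¼)*(-125) = -125/4)
129386/(((J(-243, -368) - 201623)/(-62947 - 123896))) - 315028/415552 = 129386/(((-125/4 - 201623)/(-62947 - 123896))) - 315028/415552 = 129386/((-806617/4/(-186843))) - 315028*1/415552 = 129386/((-806617/4*(-1/186843))) - 78757/103888 = 129386/(806617/747372) - 78757/103888 = 129386*(747372/806617) - 78757/103888 = 96699473592/806617 - 78757/103888 = 10045851385790627/83797826896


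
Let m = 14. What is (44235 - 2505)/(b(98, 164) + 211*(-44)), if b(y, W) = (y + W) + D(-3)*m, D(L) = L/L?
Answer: -20865/4504 ≈ -4.6325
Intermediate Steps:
D(L) = 1
b(y, W) = 14 + W + y (b(y, W) = (y + W) + 1*14 = (W + y) + 14 = 14 + W + y)
(44235 - 2505)/(b(98, 164) + 211*(-44)) = (44235 - 2505)/((14 + 164 + 98) + 211*(-44)) = 41730/(276 - 9284) = 41730/(-9008) = 41730*(-1/9008) = -20865/4504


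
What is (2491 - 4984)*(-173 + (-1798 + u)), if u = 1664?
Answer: 765351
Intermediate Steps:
(2491 - 4984)*(-173 + (-1798 + u)) = (2491 - 4984)*(-173 + (-1798 + 1664)) = -2493*(-173 - 134) = -2493*(-307) = 765351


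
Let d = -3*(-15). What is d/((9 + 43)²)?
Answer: 45/2704 ≈ 0.016642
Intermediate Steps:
d = 45
d/((9 + 43)²) = 45/((9 + 43)²) = 45/(52²) = 45/2704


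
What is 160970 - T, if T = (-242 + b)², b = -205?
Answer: -38839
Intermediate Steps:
T = 199809 (T = (-242 - 205)² = (-447)² = 199809)
160970 - T = 160970 - 1*199809 = 160970 - 199809 = -38839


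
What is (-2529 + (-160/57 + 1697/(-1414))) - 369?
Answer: -233895973/80598 ≈ -2902.0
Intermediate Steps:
(-2529 + (-160/57 + 1697/(-1414))) - 369 = (-2529 + (-160*1/57 + 1697*(-1/1414))) - 369 = (-2529 + (-160/57 - 1697/1414)) - 369 = (-2529 - 322969/80598) - 369 = -204155311/80598 - 369 = -233895973/80598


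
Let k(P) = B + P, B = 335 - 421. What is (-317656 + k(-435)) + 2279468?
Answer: 1961291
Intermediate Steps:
B = -86
k(P) = -86 + P
(-317656 + k(-435)) + 2279468 = (-317656 + (-86 - 435)) + 2279468 = (-317656 - 521) + 2279468 = -318177 + 2279468 = 1961291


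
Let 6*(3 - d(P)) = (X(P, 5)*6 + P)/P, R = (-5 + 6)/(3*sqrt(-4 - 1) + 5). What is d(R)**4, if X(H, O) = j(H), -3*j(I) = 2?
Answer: (-89515812*sqrt(5) - 75224839*I)/(1296*(12*sqrt(5) + 41*I)) ≈ -2717.2 + 1988.7*I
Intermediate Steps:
j(I) = -2/3 (j(I) = -1/3*2 = -2/3)
X(H, O) = -2/3
R = 1/(5 + 3*I*sqrt(5)) (R = 1/(3*sqrt(-5) + 5) = 1/(3*(I*sqrt(5)) + 5) = 1/(3*I*sqrt(5) + 5) = 1/(5 + 3*I*sqrt(5)) ≈ 0.071429 - 0.095832*I)
d(P) = 3 - (-4 + P)/(6*P) (d(P) = 3 - (-2/3*6 + P)/(6*P) = 3 - (-4 + P)/(6*P))
d(R)**4 = ((4 + 17*(1/14 - 3*I*sqrt(5)/70))/(6*(1/14 - 3*I*sqrt(5)/70)))**4 = ((4 + (17/14 - 51*I*sqrt(5)/70))/(6*(1/14 - 3*I*sqrt(5)/70)))**4 = ((73/14 - 51*I*sqrt(5)/70)/(6*(1/14 - 3*I*sqrt(5)/70)))**4 = (73/14 - 51*I*sqrt(5)/70)**4/(1296*(1/14 - 3*I*sqrt(5)/70)**4)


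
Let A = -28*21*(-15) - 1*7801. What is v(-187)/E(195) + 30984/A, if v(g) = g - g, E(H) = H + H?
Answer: 30984/1019 ≈ 30.406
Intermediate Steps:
E(H) = 2*H
v(g) = 0
A = 1019 (A = -588*(-15) - 7801 = 8820 - 7801 = 1019)
v(-187)/E(195) + 30984/A = 0/((2*195)) + 30984/1019 = 0/390 + 30984*(1/1019) = 0*(1/390) + 30984/1019 = 0 + 30984/1019 = 30984/1019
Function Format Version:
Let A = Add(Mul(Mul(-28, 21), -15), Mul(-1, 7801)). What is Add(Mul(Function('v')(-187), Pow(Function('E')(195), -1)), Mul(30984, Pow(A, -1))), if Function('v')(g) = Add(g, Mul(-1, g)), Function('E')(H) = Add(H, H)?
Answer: Rational(30984, 1019) ≈ 30.406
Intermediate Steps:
Function('E')(H) = Mul(2, H)
Function('v')(g) = 0
A = 1019 (A = Add(Mul(-588, -15), -7801) = Add(8820, -7801) = 1019)
Add(Mul(Function('v')(-187), Pow(Function('E')(195), -1)), Mul(30984, Pow(A, -1))) = Add(Mul(0, Pow(Mul(2, 195), -1)), Mul(30984, Pow(1019, -1))) = Add(Mul(0, Pow(390, -1)), Mul(30984, Rational(1, 1019))) = Add(Mul(0, Rational(1, 390)), Rational(30984, 1019)) = Add(0, Rational(30984, 1019)) = Rational(30984, 1019)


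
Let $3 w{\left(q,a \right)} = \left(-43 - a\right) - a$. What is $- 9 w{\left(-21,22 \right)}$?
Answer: $261$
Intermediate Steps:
$w{\left(q,a \right)} = - \frac{43}{3} - \frac{2 a}{3}$ ($w{\left(q,a \right)} = \frac{\left(-43 - a\right) - a}{3} = \frac{-43 - 2 a}{3} = - \frac{43}{3} - \frac{2 a}{3}$)
$- 9 w{\left(-21,22 \right)} = - 9 \left(- \frac{43}{3} - \frac{44}{3}\right) = \left(-9\right) \left(-29\right) = 261$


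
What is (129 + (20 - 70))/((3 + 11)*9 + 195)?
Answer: 79/321 ≈ 0.24611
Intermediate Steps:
(129 + (20 - 70))/((3 + 11)*9 + 195) = (129 - 50)/(14*9 + 195) = 79/(126 + 195) = 79/321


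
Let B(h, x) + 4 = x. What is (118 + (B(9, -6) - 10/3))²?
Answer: 98596/9 ≈ 10955.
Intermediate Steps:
B(h, x) = -4 + x
(118 + (B(9, -6) - 10/3))² = (118 + ((-4 - 6) - 10/3))² = (118 + (-10 - 10/3))² = (118 - 40/3)² = (314/3)² = 98596/9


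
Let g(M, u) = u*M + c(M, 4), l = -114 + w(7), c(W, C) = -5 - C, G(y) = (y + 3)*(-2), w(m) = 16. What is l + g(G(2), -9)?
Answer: -17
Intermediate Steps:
G(y) = -6 - 2*y (G(y) = (3 + y)*(-2) = -6 - 2*y)
l = -98 (l = -114 + 16 = -98)
g(M, u) = -9 + M*u (g(M, u) = u*M + (-5 - 1*4) = M*u + (-5 - 4) = M*u - 9 = -9 + M*u)
l + g(G(2), -9) = -98 + (-9 + (-6 - 2*2)*(-9)) = -98 + (-9 + (-6 - 4)*(-9)) = -98 + (-9 - 10*(-9)) = -98 + (-9 + 90) = -98 + 81 = -17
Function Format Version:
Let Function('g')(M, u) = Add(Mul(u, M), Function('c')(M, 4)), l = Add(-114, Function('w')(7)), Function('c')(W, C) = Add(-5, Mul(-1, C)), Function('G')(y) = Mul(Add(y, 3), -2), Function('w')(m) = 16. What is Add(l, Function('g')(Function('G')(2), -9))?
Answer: -17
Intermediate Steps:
Function('G')(y) = Add(-6, Mul(-2, y)) (Function('G')(y) = Mul(Add(3, y), -2) = Add(-6, Mul(-2, y)))
l = -98 (l = Add(-114, 16) = -98)
Function('g')(M, u) = Add(-9, Mul(M, u)) (Function('g')(M, u) = Add(Mul(u, M), Add(-5, Mul(-1, 4))) = Add(Mul(M, u), Add(-5, -4)) = Add(Mul(M, u), -9) = Add(-9, Mul(M, u)))
Add(l, Function('g')(Function('G')(2), -9)) = Add(-98, Add(-9, Mul(Add(-6, Mul(-2, 2)), -9))) = Add(-98, Add(-9, Mul(Add(-6, -4), -9))) = Add(-98, Add(-9, Mul(-10, -9))) = Add(-98, Add(-9, 90)) = Add(-98, 81) = -17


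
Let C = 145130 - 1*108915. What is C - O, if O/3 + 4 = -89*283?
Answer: 111788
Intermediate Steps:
O = -75573 (O = -12 + 3*(-89*283) = -12 + 3*(-25187) = -12 - 75561 = -75573)
C = 36215 (C = 145130 - 108915 = 36215)
C - O = 36215 - 1*(-75573) = 36215 + 75573 = 111788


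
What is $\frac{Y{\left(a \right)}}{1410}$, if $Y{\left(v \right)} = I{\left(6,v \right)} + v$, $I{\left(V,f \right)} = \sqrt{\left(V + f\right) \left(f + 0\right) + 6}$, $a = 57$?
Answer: $\frac{19}{470} + \frac{\sqrt{3597}}{1410} \approx 0.082961$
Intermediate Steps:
$I{\left(V,f \right)} = \sqrt{6 + f \left(V + f\right)}$ ($I{\left(V,f \right)} = \sqrt{\left(V + f\right) f + 6} = \sqrt{f \left(V + f\right) + 6} = \sqrt{6 + f \left(V + f\right)}$)
$Y{\left(v \right)} = v + \sqrt{6 + v^{2} + 6 v}$ ($Y{\left(v \right)} = \sqrt{6 + v^{2} + 6 v} + v = v + \sqrt{6 + v^{2} + 6 v}$)
$\frac{Y{\left(a \right)}}{1410} = \frac{57 + \sqrt{6 + 57^{2} + 6 \cdot 57}}{1410} = \left(57 + \sqrt{6 + 3249 + 342}\right) \frac{1}{1410} = \left(57 + \sqrt{3597}\right) \frac{1}{1410} = \frac{19}{470} + \frac{\sqrt{3597}}{1410}$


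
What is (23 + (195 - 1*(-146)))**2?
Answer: 132496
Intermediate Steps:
(23 + (195 - 1*(-146)))**2 = (23 + (195 + 146))**2 = (23 + 341)**2 = 364**2 = 132496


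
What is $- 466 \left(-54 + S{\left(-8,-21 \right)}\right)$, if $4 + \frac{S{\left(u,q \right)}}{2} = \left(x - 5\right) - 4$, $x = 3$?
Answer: $34484$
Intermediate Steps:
$S{\left(u,q \right)} = -20$ ($S{\left(u,q \right)} = -8 + 2 \left(\left(3 - 5\right) - 4\right) = -8 + 2 \left(-2 - 4\right) = -8 + 2 \left(-6\right) = -8 - 12 = -20$)
$- 466 \left(-54 + S{\left(-8,-21 \right)}\right) = - 466 \left(-54 - 20\right) = \left(-466\right) \left(-74\right) = 34484$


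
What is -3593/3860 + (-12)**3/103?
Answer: -7040159/397580 ≈ -17.708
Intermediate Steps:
-3593/3860 + (-12)**3/103 = -3593*1/3860 - 1728*1/103 = -3593/3860 - 1728/103 = -7040159/397580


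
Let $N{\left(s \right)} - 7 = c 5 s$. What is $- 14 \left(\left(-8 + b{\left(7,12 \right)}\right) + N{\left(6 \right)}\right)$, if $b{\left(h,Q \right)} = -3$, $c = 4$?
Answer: $-1624$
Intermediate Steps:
$N{\left(s \right)} = 7 + 20 s$ ($N{\left(s \right)} = 7 + 4 \cdot 5 s = 7 + 20 s$)
$- 14 \left(\left(-8 + b{\left(7,12 \right)}\right) + N{\left(6 \right)}\right) = - 14 \left(\left(-8 - 3\right) + \left(7 + 20 \cdot 6\right)\right) = - 14 \left(-11 + \left(7 + 120\right)\right) = - 14 \left(-11 + 127\right) = \left(-14\right) 116 = -1624$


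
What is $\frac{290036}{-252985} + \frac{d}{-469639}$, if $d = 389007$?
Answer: $- \frac{234625152899}{118811622415} \approx -1.9748$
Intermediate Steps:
$\frac{290036}{-252985} + \frac{d}{-469639} = \frac{290036}{-252985} + \frac{389007}{-469639} = 290036 \left(- \frac{1}{252985}\right) + 389007 \left(- \frac{1}{469639}\right) = - \frac{290036}{252985} - \frac{389007}{469639} = - \frac{234625152899}{118811622415}$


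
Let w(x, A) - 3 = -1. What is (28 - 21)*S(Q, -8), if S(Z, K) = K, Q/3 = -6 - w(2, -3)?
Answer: -56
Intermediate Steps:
w(x, A) = 2 (w(x, A) = 3 - 1 = 2)
Q = -24 (Q = 3*(-6 - 1*2) = 3*(-6 - 2) = 3*(-8) = -24)
(28 - 21)*S(Q, -8) = (28 - 21)*(-8) = 7*(-8) = -56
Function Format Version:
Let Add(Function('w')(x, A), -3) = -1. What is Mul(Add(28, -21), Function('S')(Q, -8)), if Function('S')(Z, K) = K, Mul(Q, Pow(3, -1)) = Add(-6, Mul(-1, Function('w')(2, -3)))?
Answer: -56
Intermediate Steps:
Function('w')(x, A) = 2 (Function('w')(x, A) = Add(3, -1) = 2)
Q = -24 (Q = Mul(3, Add(-6, Mul(-1, 2))) = Mul(3, Add(-6, -2)) = Mul(3, -8) = -24)
Mul(Add(28, -21), Function('S')(Q, -8)) = Mul(Add(28, -21), -8) = Mul(7, -8) = -56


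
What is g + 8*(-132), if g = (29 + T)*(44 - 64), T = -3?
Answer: -1576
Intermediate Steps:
g = -520 (g = (29 - 3)*(44 - 64) = 26*(-20) = -520)
g + 8*(-132) = -520 + 8*(-132) = -520 - 1056 = -1576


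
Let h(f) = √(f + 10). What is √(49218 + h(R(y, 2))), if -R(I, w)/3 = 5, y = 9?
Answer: √(49218 + I*√5) ≈ 221.85 + 0.005*I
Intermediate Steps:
R(I, w) = -15 (R(I, w) = -3*5 = -15)
h(f) = √(10 + f)
√(49218 + h(R(y, 2))) = √(49218 + √(10 - 15)) = √(49218 + √(-5)) = √(49218 + I*√5)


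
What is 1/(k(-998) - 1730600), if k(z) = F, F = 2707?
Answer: -1/1727893 ≈ -5.7874e-7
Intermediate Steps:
k(z) = 2707
1/(k(-998) - 1730600) = 1/(2707 - 1730600) = 1/(-1727893) = -1/1727893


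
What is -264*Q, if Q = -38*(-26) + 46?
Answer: -272976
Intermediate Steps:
Q = 1034 (Q = 988 + 46 = 1034)
-264*Q = -264*1034 = -272976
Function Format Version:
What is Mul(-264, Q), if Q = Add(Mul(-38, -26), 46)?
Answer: -272976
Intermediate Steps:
Q = 1034 (Q = Add(988, 46) = 1034)
Mul(-264, Q) = Mul(-264, 1034) = -272976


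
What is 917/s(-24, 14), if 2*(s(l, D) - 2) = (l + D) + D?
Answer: 917/4 ≈ 229.25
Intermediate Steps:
s(l, D) = 2 + D + l/2 (s(l, D) = 2 + ((l + D) + D)/2 = 2 + ((D + l) + D)/2 = 2 + (l + 2*D)/2 = 2 + (D + l/2) = 2 + D + l/2)
917/s(-24, 14) = 917/(2 + 14 + (1/2)*(-24)) = 917/(2 + 14 - 12) = 917/4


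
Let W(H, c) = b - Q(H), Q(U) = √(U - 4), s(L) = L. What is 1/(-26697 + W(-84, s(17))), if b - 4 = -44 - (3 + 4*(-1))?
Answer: I/(2*(√22 - 13368*I)) ≈ -3.7403e-5 + 1.3123e-8*I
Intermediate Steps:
Q(U) = √(-4 + U)
b = -39 (b = 4 + (-44 - (3 + 4*(-1))) = 4 + (-44 - (3 - 4)) = 4 + (-44 - 1*(-1)) = 4 + (-44 + 1) = 4 - 43 = -39)
W(H, c) = -39 - √(-4 + H)
1/(-26697 + W(-84, s(17))) = 1/(-26697 + (-39 - √(-4 - 84))) = 1/(-26697 + (-39 - √(-88))) = 1/(-26697 + (-39 - 2*I*√22)) = 1/(-26736 - 2*I*√22)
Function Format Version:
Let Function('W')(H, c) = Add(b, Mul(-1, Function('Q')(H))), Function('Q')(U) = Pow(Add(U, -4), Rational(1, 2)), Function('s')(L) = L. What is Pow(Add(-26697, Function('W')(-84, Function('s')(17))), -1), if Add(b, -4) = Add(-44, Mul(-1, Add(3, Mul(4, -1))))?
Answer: Mul(Rational(1, 2), I, Pow(Add(Pow(22, Rational(1, 2)), Mul(-13368, I)), -1)) ≈ Add(-3.7403e-5, Mul(1.3123e-8, I))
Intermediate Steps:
Function('Q')(U) = Pow(Add(-4, U), Rational(1, 2))
b = -39 (b = Add(4, Add(-44, Mul(-1, Add(3, Mul(4, -1))))) = Add(4, Add(-44, Mul(-1, Add(3, -4)))) = Add(4, Add(-44, Mul(-1, -1))) = Add(4, Add(-44, 1)) = Add(4, -43) = -39)
Function('W')(H, c) = Add(-39, Mul(-1, Pow(Add(-4, H), Rational(1, 2))))
Pow(Add(-26697, Function('W')(-84, Function('s')(17))), -1) = Pow(Add(-26697, Add(-39, Mul(-1, Pow(Add(-4, -84), Rational(1, 2))))), -1) = Pow(Add(-26697, Add(-39, Mul(-1, Pow(-88, Rational(1, 2))))), -1) = Pow(Add(-26697, Add(-39, Mul(-1, Mul(2, I, Pow(22, Rational(1, 2)))))), -1) = Pow(Add(-26697, Add(-39, Mul(-2, I, Pow(22, Rational(1, 2))))), -1) = Pow(Add(-26736, Mul(-2, I, Pow(22, Rational(1, 2)))), -1)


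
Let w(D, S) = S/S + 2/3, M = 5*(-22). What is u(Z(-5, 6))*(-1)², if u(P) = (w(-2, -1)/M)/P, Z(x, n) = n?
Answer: -1/396 ≈ -0.0025253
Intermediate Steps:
M = -110
w(D, S) = 5/3 (w(D, S) = 1 + 2*(⅓) = 1 + ⅔ = 5/3)
u(P) = -1/(66*P) (u(P) = ((5/3)/(-110))/P = ((5/3)*(-1/110))/P = -1/(66*P))
u(Z(-5, 6))*(-1)² = -1/66/6*(-1)² = -1/66*⅙*1 = -1/396*1 = -1/396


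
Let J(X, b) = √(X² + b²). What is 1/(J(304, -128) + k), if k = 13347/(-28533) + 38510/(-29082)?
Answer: 17137183819529757/1040463846027436713502 + 382534762938028020*√17/520231923013718356751 ≈ 0.0030483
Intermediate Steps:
k = -247827214/138299451 (k = 13347*(-1/28533) + 38510*(-1/29082) = -4449/9511 - 19255/14541 = -247827214/138299451 ≈ -1.7920)
1/(J(304, -128) + k) = 1/(√(304² + (-128)²) - 247827214/138299451) = 1/(√(92416 + 16384) - 247827214/138299451) = 1/(√108800 - 247827214/138299451) = 1/(80*√17 - 247827214/138299451) = 1/(-247827214/138299451 + 80*√17)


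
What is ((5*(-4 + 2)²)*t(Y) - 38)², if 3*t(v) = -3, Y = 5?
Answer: 3364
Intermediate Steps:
t(v) = -1 (t(v) = (⅓)*(-3) = -1)
((5*(-4 + 2)²)*t(Y) - 38)² = ((5*(-4 + 2)²)*(-1) - 38)² = ((5*(-2)²)*(-1) - 38)² = ((5*4)*(-1) - 38)² = (20*(-1) - 38)² = (-20 - 38)² = (-58)² = 3364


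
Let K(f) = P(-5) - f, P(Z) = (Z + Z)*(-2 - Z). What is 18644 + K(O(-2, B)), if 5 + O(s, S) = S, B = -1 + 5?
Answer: 18615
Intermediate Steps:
B = 4
O(s, S) = -5 + S
P(Z) = 2*Z*(-2 - Z) (P(Z) = (2*Z)*(-2 - Z) = 2*Z*(-2 - Z))
K(f) = -30 - f (K(f) = -2*(-5)*(2 - 5) - f = -2*(-5)*(-3) - f = -30 - f)
18644 + K(O(-2, B)) = 18644 + (-30 - (-5 + 4)) = 18644 + (-30 - 1*(-1)) = 18644 + (-30 + 1) = 18644 - 29 = 18615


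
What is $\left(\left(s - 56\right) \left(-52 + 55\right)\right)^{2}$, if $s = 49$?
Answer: $441$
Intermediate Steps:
$\left(\left(s - 56\right) \left(-52 + 55\right)\right)^{2} = \left(\left(49 - 56\right) \left(-52 + 55\right)\right)^{2} = \left(\left(-7\right) 3\right)^{2} = \left(-21\right)^{2} = 441$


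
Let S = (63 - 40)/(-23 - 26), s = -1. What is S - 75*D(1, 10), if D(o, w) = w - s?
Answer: -40448/49 ≈ -825.47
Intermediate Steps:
D(o, w) = 1 + w (D(o, w) = w - 1*(-1) = w + 1 = 1 + w)
S = -23/49 (S = 23/(-49) = 23*(-1/49) = -23/49 ≈ -0.46939)
S - 75*D(1, 10) = -23/49 - 75*(1 + 10) = -23/49 - 75*11 = -23/49 - 825 = -40448/49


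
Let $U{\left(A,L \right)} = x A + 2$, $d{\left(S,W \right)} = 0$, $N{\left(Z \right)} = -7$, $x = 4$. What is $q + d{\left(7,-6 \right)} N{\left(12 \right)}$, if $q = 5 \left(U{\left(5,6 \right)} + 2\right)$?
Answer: $120$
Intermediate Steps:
$U{\left(A,L \right)} = 2 + 4 A$ ($U{\left(A,L \right)} = 4 A + 2 = 2 + 4 A$)
$q = 120$ ($q = 5 \left(\left(2 + 4 \cdot 5\right) + 2\right) = 5 \left(\left(2 + 20\right) + 2\right) = 5 \left(22 + 2\right) = 5 \cdot 24 = 120$)
$q + d{\left(7,-6 \right)} N{\left(12 \right)} = 120 + 0 \left(-7\right) = 120 + 0 = 120$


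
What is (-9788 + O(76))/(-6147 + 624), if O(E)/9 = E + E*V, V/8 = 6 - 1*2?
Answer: -12784/5523 ≈ -2.3147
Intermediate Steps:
V = 32 (V = 8*(6 - 1*2) = 8*(6 - 2) = 8*4 = 32)
O(E) = 297*E (O(E) = 9*(E + E*32) = 9*(E + 32*E) = 9*(33*E) = 297*E)
(-9788 + O(76))/(-6147 + 624) = (-9788 + 297*76)/(-6147 + 624) = (-9788 + 22572)/(-5523) = 12784*(-1/5523) = -12784/5523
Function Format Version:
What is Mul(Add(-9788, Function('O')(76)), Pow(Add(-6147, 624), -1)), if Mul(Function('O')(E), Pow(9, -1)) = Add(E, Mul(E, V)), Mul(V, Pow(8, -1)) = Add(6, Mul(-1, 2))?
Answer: Rational(-12784, 5523) ≈ -2.3147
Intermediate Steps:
V = 32 (V = Mul(8, Add(6, Mul(-1, 2))) = Mul(8, Add(6, -2)) = Mul(8, 4) = 32)
Function('O')(E) = Mul(297, E) (Function('O')(E) = Mul(9, Add(E, Mul(E, 32))) = Mul(9, Add(E, Mul(32, E))) = Mul(9, Mul(33, E)) = Mul(297, E))
Mul(Add(-9788, Function('O')(76)), Pow(Add(-6147, 624), -1)) = Mul(Add(-9788, Mul(297, 76)), Pow(Add(-6147, 624), -1)) = Mul(Add(-9788, 22572), Pow(-5523, -1)) = Mul(12784, Rational(-1, 5523)) = Rational(-12784, 5523)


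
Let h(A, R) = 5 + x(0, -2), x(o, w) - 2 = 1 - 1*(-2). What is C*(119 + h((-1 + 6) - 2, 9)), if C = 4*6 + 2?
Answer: 3354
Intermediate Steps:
x(o, w) = 5 (x(o, w) = 2 + (1 - 1*(-2)) = 2 + (1 + 2) = 2 + 3 = 5)
C = 26 (C = 24 + 2 = 26)
h(A, R) = 10 (h(A, R) = 5 + 5 = 10)
C*(119 + h((-1 + 6) - 2, 9)) = 26*(119 + 10) = 26*129 = 3354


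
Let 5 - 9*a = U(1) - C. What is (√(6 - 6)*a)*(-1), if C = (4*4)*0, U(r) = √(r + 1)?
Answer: 0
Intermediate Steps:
U(r) = √(1 + r)
C = 0 (C = 16*0 = 0)
a = 5/9 - √2/9 (a = 5/9 - (√(1 + 1) - 1*0)/9 = 5/9 - (√2 + 0)/9 = 5/9 - √2/9 ≈ 0.39842)
(√(6 - 6)*a)*(-1) = (√(6 - 6)*(5/9 - √2/9))*(-1) = (√0*(5/9 - √2/9))*(-1) = (0*(5/9 - √2/9))*(-1) = 0*(-1) = 0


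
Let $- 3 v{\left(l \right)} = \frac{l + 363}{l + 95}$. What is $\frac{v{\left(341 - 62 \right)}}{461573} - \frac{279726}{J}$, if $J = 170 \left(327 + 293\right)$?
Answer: $- \frac{710127161189}{267573868100} \approx -2.6539$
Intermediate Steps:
$v{\left(l \right)} = - \frac{363 + l}{3 \left(95 + l\right)}$ ($v{\left(l \right)} = - \frac{\left(l + 363\right) \frac{1}{l + 95}}{3} = - \frac{\left(363 + l\right) \frac{1}{95 + l}}{3} = - \frac{\frac{1}{95 + l} \left(363 + l\right)}{3} = - \frac{363 + l}{3 \left(95 + l\right)}$)
$J = 105400$ ($J = 170 \cdot 620 = 105400$)
$\frac{v{\left(341 - 62 \right)}}{461573} - \frac{279726}{J} = \frac{\frac{1}{3} \frac{1}{95 + \left(341 - 62\right)} \left(-363 - \left(341 - 62\right)\right)}{461573} - \frac{279726}{105400} = \frac{-363 - 279}{3 \left(95 + 279\right)} \frac{1}{461573} - \frac{139863}{52700} = \frac{-363 - 279}{3 \cdot 374} \cdot \frac{1}{461573} - \frac{139863}{52700} = \frac{1}{3} \cdot \frac{1}{374} \left(-642\right) \frac{1}{461573} - \frac{139863}{52700} = \left(- \frac{107}{187}\right) \frac{1}{461573} - \frac{139863}{52700} = - \frac{107}{86314151} - \frac{139863}{52700} = - \frac{710127161189}{267573868100}$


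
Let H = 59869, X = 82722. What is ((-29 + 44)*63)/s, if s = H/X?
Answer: 78172290/59869 ≈ 1305.7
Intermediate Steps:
s = 59869/82722 ≈ 0.72374
((-29 + 44)*63)/s = ((-29 + 44)*63)/(59869/82722) = (15*63)*(82722/59869) = 945*(82722/59869) = 78172290/59869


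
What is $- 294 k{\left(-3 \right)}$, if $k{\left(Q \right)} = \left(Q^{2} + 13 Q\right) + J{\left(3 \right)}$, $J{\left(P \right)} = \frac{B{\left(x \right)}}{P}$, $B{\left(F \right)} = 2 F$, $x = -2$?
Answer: $9212$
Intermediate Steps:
$J{\left(P \right)} = - \frac{4}{P}$ ($J{\left(P \right)} = \frac{2 \left(-2\right)}{P} = - \frac{4}{P}$)
$k{\left(Q \right)} = - \frac{4}{3} + Q^{2} + 13 Q$ ($k{\left(Q \right)} = \left(Q^{2} + 13 Q\right) - \frac{4}{3} = - \frac{4}{3} + Q^{2} + 13 Q$)
$- 294 k{\left(-3 \right)} = - 294 \left(- \frac{4}{3} + \left(-3\right)^{2} + 13 \left(-3\right)\right) = - 294 \left(- \frac{4}{3} + 9 - 39\right) = \left(-294\right) \left(- \frac{94}{3}\right) = 9212$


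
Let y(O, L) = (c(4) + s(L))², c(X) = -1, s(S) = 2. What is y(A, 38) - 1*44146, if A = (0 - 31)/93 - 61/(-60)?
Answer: -44145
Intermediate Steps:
A = 41/60 (A = -31*1/93 - 61*(-1/60) = -⅓ + 61/60 = 41/60 ≈ 0.68333)
y(O, L) = 1 (y(O, L) = (-1 + 2)² = 1² = 1)
y(A, 38) - 1*44146 = 1 - 1*44146 = 1 - 44146 = -44145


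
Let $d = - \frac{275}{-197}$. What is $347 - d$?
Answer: $\frac{68084}{197} \approx 345.6$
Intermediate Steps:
$d = \frac{275}{197}$ ($d = \left(-275\right) \left(- \frac{1}{197}\right) = \frac{275}{197} \approx 1.3959$)
$347 - d = 347 - \frac{275}{197} = \frac{68084}{197}$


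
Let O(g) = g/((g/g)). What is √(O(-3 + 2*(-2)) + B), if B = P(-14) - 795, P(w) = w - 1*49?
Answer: I*√865 ≈ 29.411*I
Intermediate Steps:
P(w) = -49 + w (P(w) = w - 49 = -49 + w)
O(g) = g (O(g) = g/1 = g*1 = g)
B = -858 (B = (-49 - 14) - 795 = -63 - 795 = -858)
√(O(-3 + 2*(-2)) + B) = √((-3 + 2*(-2)) - 858) = √((-3 - 4) - 858) = √(-7 - 858) = √(-865) = I*√865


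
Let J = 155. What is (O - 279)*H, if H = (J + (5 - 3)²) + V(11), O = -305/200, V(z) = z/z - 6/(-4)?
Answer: -3624383/80 ≈ -45305.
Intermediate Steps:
V(z) = 5/2 (V(z) = 1 - 6*(-¼) = 1 + 3/2 = 5/2)
O = -61/40 (O = -305*1/200 = -61/40 ≈ -1.5250)
H = 323/2 (H = (155 + (5 - 3)²) + 5/2 = (155 + 2²) + 5/2 = (155 + 4) + 5/2 = 159 + 5/2 = 323/2 ≈ 161.50)
(O - 279)*H = (-61/40 - 279)*(323/2) = -11221/40*323/2 = -3624383/80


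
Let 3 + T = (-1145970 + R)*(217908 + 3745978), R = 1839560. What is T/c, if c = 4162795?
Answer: 2749311690737/4162795 ≈ 6.6045e+5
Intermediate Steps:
T = 2749311690737 (T = -3 + (-1145970 + 1839560)*(217908 + 3745978) = -3 + 693590*3963886 = -3 + 2749311690740 = 2749311690737)
T/c = 2749311690737/4162795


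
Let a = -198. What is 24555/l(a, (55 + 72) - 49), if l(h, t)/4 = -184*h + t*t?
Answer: 8185/56688 ≈ 0.14439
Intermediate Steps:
l(h, t) = -736*h + 4*t² (l(h, t) = 4*(-184*h + t*t) = 4*(-184*h + t²) = 4*(t² - 184*h) = -736*h + 4*t²)
24555/l(a, (55 + 72) - 49) = 24555/(-736*(-198) + 4*((55 + 72) - 49)²) = 24555/(145728 + 4*(127 - 49)²) = 24555/(145728 + 4*78²) = 24555/(145728 + 4*6084) = 24555/(145728 + 24336) = 24555/170064 = 24555*(1/170064) = 8185/56688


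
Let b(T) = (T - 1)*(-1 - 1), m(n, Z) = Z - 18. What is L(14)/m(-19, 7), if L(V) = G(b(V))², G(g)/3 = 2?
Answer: -36/11 ≈ -3.2727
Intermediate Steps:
m(n, Z) = -18 + Z
b(T) = 2 - 2*T (b(T) = (-1 + T)*(-2) = 2 - 2*T)
G(g) = 6 (G(g) = 3*2 = 6)
L(V) = 36 (L(V) = 6² = 36)
L(14)/m(-19, 7) = 36/(-18 + 7) = 36/(-11) = 36*(-1/11) = -36/11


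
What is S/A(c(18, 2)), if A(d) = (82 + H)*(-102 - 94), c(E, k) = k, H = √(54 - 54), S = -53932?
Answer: 13483/4018 ≈ 3.3556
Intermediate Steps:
H = 0 (H = √0 = 0)
A(d) = -16072 (A(d) = (82 + 0)*(-102 - 94) = 82*(-196) = -16072)
S/A(c(18, 2)) = -53932/(-16072) = -53932*(-1/16072) = 13483/4018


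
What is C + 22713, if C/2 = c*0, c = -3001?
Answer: 22713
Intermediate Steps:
C = 0 (C = 2*(-3001*0) = 2*0 = 0)
C + 22713 = 0 + 22713 = 22713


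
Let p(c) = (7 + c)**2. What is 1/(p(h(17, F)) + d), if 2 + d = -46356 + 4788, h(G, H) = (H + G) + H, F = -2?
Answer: -1/41170 ≈ -2.4290e-5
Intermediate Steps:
h(G, H) = G + 2*H (h(G, H) = (G + H) + H = G + 2*H)
d = -41570 (d = -2 + (-46356 + 4788) = -2 - 41568 = -41570)
1/(p(h(17, F)) + d) = 1/((7 + (17 + 2*(-2)))**2 - 41570) = 1/((7 + (17 - 4))**2 - 41570) = 1/((7 + 13)**2 - 41570) = 1/(20**2 - 41570) = 1/(400 - 41570) = 1/(-41170) = -1/41170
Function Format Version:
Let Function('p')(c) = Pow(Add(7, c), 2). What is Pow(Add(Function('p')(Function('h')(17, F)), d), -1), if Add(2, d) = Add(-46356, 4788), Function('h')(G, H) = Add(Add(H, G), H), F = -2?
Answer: Rational(-1, 41170) ≈ -2.4290e-5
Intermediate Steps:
Function('h')(G, H) = Add(G, Mul(2, H)) (Function('h')(G, H) = Add(Add(G, H), H) = Add(G, Mul(2, H)))
d = -41570 (d = Add(-2, Add(-46356, 4788)) = Add(-2, -41568) = -41570)
Pow(Add(Function('p')(Function('h')(17, F)), d), -1) = Pow(Add(Pow(Add(7, Add(17, Mul(2, -2))), 2), -41570), -1) = Pow(Add(Pow(Add(7, Add(17, -4)), 2), -41570), -1) = Pow(Add(Pow(Add(7, 13), 2), -41570), -1) = Pow(Add(Pow(20, 2), -41570), -1) = Pow(Add(400, -41570), -1) = Pow(-41170, -1) = Rational(-1, 41170)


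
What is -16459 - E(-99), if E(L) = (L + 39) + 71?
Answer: -16470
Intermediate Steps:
E(L) = 110 + L (E(L) = (39 + L) + 71 = 110 + L)
-16459 - E(-99) = -16459 - (110 - 99) = -16459 - 1*11 = -16459 - 11 = -16470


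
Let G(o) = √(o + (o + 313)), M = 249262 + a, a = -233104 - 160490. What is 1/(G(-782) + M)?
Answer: -144332/20831727475 - 3*I*√139/20831727475 ≈ -6.9285e-6 - 1.6979e-9*I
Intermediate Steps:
a = -393594
M = -144332 (M = 249262 - 393594 = -144332)
G(o) = √(313 + 2*o) (G(o) = √(o + (313 + o)) = √(313 + 2*o))
1/(G(-782) + M) = 1/(√(313 + 2*(-782)) - 144332) = 1/(√(313 - 1564) - 144332) = 1/(√(-1251) - 144332) = 1/(3*I*√139 - 144332) = 1/(-144332 + 3*I*√139)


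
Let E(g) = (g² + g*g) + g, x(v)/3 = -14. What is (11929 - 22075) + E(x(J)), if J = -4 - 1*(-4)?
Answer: -6660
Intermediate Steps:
J = 0 (J = -4 + 4 = 0)
x(v) = -42 (x(v) = 3*(-14) = -42)
E(g) = g + 2*g² (E(g) = (g² + g²) + g = 2*g² + g = g + 2*g²)
(11929 - 22075) + E(x(J)) = (11929 - 22075) - 42*(1 + 2*(-42)) = -10146 - 42*(1 - 84) = -10146 - 42*(-83) = -10146 + 3486 = -6660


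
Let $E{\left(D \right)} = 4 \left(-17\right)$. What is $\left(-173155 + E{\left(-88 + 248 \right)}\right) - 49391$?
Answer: $-222614$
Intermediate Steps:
$E{\left(D \right)} = -68$
$\left(-173155 + E{\left(-88 + 248 \right)}\right) - 49391 = \left(-173155 - 68\right) - 49391 = -173223 - 49391 = -222614$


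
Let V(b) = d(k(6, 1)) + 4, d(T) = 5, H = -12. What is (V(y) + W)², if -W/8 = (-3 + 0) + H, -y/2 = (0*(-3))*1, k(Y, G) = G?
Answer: 16641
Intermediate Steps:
y = 0 (y = -2*0*(-3) = -0 = -2*0 = 0)
W = 120 (W = -8*((-3 + 0) - 12) = -8*(-3 - 12) = -8*(-15) = 120)
V(b) = 9 (V(b) = 5 + 4 = 9)
(V(y) + W)² = (9 + 120)² = 129² = 16641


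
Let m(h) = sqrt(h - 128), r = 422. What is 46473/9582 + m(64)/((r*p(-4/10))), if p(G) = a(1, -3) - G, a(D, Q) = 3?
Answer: 15491/3194 + 20*I/3587 ≈ 4.85 + 0.0055757*I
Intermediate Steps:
p(G) = 3 - G
m(h) = sqrt(-128 + h)
46473/9582 + m(64)/((r*p(-4/10))) = 46473/9582 + sqrt(-128 + 64)/((422*(3 - (-4)/10))) = 46473*(1/9582) + sqrt(-64)/((422*(3 - (-4)/10))) = 15491/3194 + (8*I)/((422*(3 - 1*(-2/5)))) = 15491/3194 + (8*I)/((422*(3 + 2/5))) = 15491/3194 + (8*I)/((422*(17/5))) = 15491/3194 + (8*I)/(7174/5) = 15491/3194 + (8*I)*(5/7174) = 15491/3194 + 20*I/3587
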